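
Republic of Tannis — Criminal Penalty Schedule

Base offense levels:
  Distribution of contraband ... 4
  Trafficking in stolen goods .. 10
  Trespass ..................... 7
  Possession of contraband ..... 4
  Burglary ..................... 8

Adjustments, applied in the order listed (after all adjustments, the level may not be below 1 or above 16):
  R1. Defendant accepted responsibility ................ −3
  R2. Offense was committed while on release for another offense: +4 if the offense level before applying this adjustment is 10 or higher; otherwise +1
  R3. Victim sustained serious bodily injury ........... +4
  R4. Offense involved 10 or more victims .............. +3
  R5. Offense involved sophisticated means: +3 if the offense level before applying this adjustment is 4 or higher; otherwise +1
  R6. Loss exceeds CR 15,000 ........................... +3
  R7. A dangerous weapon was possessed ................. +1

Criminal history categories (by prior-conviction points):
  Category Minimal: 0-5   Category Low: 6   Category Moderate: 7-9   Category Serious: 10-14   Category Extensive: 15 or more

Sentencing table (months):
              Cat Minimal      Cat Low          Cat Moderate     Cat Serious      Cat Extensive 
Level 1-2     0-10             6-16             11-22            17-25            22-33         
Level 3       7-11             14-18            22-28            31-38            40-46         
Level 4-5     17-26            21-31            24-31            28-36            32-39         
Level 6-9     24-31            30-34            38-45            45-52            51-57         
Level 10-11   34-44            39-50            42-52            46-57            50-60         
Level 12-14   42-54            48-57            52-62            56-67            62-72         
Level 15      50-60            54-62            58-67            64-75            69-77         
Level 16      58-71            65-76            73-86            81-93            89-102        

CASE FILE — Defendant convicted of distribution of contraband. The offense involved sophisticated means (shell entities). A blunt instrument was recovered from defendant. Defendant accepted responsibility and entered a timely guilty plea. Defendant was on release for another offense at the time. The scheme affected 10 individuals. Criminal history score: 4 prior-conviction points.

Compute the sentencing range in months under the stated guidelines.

Base offense level for distribution of contraband: 4.
R1 applies: 4 − 3 = 1.
R2 applies (level before this adjustment is 1 < 10, so +1): 1 + 1 = 2.
R3 does not apply.
R4 applies: 2 + 3 = 5.
R5 applies (level before this adjustment is 5 ≥ 4, so +3): 5 + 3 = 8.
R6 does not apply.
R7 applies: 8 + 1 = 9.
Final offense level: 9.
Criminal history: 4 prior points → Category Minimal (0-5).
Level 9 falls in the 6-9 band.
Grid: Level 6-9 × Category Minimal = 24-31 months.

24-31 months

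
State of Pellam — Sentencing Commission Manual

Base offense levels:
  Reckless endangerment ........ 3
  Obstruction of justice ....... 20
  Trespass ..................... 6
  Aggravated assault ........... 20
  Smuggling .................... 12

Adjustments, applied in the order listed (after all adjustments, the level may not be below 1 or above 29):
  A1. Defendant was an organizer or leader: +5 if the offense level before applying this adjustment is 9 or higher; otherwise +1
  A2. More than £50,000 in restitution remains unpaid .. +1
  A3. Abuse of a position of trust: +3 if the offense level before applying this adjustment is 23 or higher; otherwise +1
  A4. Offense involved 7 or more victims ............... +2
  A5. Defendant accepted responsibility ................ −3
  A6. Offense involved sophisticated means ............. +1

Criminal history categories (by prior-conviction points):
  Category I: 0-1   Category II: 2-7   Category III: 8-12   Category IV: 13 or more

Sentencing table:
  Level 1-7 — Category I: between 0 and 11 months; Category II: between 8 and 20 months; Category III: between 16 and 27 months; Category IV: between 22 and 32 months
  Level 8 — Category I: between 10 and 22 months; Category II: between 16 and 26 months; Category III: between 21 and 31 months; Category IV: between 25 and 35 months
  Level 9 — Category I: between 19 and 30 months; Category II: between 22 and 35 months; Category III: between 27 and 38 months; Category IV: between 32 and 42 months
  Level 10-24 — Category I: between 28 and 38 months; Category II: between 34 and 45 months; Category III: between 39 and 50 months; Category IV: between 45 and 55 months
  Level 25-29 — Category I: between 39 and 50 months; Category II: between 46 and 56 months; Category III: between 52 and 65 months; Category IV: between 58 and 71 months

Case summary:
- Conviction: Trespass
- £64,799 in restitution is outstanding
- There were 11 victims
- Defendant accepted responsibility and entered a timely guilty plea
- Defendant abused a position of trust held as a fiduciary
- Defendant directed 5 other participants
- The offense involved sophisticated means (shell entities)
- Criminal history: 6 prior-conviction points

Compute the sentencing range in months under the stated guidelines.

22-35 months

Base offense level for trespass: 6.
A1 applies (level before this adjustment is 6 < 9, so +1): 6 + 1 = 7.
A2 applies: 7 + 1 = 8.
A3 applies (level before this adjustment is 8 < 23, so +1): 8 + 1 = 9.
A4 applies: 9 + 2 = 11.
A5 applies: 11 − 3 = 8.
A6 applies: 8 + 1 = 9.
Final offense level: 9.
Criminal history: 6 prior points → Category II (2-7).
Level 9 falls in the 9 band.
Grid: Level 9 × Category II = 22-35 months.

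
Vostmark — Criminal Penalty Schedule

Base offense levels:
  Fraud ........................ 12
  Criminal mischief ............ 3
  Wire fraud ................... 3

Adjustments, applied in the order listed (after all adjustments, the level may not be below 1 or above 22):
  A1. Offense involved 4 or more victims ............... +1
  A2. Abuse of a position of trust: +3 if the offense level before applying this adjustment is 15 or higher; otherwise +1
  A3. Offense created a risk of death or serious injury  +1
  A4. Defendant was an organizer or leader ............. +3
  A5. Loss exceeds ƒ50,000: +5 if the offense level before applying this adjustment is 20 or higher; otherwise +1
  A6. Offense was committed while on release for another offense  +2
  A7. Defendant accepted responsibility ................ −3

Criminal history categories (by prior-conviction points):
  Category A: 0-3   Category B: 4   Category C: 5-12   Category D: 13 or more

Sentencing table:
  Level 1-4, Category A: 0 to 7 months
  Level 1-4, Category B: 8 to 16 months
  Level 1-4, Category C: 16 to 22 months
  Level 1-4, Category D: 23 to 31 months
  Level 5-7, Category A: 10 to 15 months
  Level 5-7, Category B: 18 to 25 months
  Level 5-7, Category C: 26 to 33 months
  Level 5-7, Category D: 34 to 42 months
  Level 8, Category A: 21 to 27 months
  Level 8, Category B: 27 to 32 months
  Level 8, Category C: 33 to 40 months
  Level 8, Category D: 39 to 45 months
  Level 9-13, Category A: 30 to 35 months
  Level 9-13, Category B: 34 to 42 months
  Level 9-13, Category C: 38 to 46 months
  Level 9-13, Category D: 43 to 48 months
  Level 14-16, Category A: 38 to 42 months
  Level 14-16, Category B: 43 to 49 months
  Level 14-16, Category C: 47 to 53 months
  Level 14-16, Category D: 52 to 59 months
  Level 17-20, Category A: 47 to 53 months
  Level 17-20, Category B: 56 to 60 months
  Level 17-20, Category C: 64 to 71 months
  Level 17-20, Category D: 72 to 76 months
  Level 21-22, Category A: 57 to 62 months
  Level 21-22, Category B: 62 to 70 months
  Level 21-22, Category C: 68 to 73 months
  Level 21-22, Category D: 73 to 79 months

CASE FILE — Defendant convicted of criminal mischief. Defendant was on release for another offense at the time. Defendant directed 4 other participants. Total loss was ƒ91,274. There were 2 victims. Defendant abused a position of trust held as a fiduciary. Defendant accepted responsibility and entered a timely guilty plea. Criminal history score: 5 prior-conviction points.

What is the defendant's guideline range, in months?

Base offense level for criminal mischief: 3.
A1 does not apply.
A2 applies (level before this adjustment is 3 < 15, so +1): 3 + 1 = 4.
A3 does not apply.
A4 applies: 4 + 3 = 7.
A5 applies (level before this adjustment is 7 < 20, so +1): 7 + 1 = 8.
A6 applies: 8 + 2 = 10.
A7 applies: 10 − 3 = 7.
Final offense level: 7.
Criminal history: 5 prior points → Category C (5-12).
Level 7 falls in the 5-7 band.
Grid: Level 5-7 × Category C = 26-33 months.

26-33 months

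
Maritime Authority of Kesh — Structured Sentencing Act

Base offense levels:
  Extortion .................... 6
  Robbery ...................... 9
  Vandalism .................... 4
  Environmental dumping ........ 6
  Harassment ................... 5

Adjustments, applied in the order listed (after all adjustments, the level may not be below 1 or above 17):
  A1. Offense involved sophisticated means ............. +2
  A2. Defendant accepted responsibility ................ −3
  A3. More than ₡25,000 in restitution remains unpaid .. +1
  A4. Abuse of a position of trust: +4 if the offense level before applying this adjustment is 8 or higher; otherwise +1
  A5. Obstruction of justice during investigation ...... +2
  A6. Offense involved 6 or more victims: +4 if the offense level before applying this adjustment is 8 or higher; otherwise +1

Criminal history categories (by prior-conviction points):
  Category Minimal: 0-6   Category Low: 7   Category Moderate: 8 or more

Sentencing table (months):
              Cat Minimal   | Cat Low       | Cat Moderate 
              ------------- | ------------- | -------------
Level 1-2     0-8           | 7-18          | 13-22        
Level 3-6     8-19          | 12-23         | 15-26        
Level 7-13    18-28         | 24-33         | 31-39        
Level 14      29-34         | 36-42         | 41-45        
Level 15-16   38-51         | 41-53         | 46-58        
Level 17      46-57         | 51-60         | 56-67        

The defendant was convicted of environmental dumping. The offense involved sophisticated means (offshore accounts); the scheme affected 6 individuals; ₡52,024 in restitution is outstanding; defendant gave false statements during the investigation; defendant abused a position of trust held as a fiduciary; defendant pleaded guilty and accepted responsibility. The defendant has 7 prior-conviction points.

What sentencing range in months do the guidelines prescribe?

Base offense level for environmental dumping: 6.
A1 applies: 6 + 2 = 8.
A2 applies: 8 − 3 = 5.
A3 applies: 5 + 1 = 6.
A4 applies (level before this adjustment is 6 < 8, so +1): 6 + 1 = 7.
A5 applies: 7 + 2 = 9.
A6 applies (level before this adjustment is 9 ≥ 8, so +4): 9 + 4 = 13.
Final offense level: 13.
Criminal history: 7 prior points → Category Low (7).
Level 13 falls in the 7-13 band.
Grid: Level 7-13 × Category Low = 24-33 months.

24-33 months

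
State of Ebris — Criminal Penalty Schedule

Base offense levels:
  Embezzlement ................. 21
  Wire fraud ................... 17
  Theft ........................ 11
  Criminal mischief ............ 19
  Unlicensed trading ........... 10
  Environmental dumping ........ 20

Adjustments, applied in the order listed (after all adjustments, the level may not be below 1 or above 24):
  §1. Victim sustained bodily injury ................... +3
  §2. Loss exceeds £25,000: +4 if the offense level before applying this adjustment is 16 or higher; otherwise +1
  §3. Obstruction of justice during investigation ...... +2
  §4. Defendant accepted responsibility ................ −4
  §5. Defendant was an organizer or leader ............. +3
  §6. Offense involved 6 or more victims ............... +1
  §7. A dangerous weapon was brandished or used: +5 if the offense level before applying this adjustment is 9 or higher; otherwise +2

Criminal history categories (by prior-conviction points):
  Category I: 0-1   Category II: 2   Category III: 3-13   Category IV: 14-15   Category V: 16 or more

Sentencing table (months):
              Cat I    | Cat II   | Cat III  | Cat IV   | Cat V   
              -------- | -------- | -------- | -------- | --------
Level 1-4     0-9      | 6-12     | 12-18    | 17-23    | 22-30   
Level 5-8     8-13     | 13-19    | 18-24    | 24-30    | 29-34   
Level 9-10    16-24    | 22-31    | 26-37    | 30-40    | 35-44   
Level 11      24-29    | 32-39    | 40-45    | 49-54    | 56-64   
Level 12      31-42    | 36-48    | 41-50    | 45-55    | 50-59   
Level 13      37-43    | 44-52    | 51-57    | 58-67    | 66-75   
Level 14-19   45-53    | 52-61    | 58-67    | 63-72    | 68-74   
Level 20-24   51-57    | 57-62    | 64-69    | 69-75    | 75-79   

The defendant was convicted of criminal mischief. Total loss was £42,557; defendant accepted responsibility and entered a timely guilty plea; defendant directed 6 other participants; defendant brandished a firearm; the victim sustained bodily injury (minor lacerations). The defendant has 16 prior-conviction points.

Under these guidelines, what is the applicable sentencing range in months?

Base offense level for criminal mischief: 19.
§1 applies: 19 + 3 = 22.
§2 applies (level before this adjustment is 22 ≥ 16, so +4): 22 + 4 = 26.
§4 applies: 26 − 4 = 22.
§5 applies: 22 + 3 = 25.
§6 does not apply.
§7 applies (level before this adjustment is 25 ≥ 9, so +5): 25 + 5 = 30.
Level 30 exceeds the maximum of 24; capped at 24.
Final offense level: 24.
Criminal history: 16 prior points → Category V (16+).
Level 24 falls in the 20-24 band.
Grid: Level 20-24 × Category V = 75-79 months.

75-79 months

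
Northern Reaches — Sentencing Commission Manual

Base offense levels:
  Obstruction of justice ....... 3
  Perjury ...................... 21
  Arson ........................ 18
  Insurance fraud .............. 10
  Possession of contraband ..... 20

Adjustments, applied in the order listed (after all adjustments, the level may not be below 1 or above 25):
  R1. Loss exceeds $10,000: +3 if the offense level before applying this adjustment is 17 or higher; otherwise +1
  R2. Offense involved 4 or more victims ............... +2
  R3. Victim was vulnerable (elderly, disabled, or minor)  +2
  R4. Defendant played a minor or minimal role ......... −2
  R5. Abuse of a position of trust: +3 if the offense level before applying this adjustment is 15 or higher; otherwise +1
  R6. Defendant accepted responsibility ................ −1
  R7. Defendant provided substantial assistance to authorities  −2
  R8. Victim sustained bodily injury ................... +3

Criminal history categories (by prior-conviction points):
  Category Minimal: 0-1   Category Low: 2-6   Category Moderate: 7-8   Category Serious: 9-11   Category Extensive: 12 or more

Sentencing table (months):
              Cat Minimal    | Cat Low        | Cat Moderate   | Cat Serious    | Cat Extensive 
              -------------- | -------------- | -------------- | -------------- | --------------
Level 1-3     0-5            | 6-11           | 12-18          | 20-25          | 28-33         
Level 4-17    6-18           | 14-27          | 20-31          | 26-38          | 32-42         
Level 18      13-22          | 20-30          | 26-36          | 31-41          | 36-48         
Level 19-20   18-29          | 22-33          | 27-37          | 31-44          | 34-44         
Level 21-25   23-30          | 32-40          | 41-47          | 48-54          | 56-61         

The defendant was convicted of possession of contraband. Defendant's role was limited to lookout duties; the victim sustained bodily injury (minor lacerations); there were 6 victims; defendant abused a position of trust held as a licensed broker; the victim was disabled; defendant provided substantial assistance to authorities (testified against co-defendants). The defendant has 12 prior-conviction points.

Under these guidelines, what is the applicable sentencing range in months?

Base offense level for possession of contraband: 20.
R1 does not apply.
R2 applies: 20 + 2 = 22.
R3 applies: 22 + 2 = 24.
R4 applies: 24 − 2 = 22.
R5 applies (level before this adjustment is 22 ≥ 15, so +3): 22 + 3 = 25.
R7 applies: 25 − 2 = 23.
R8 applies: 23 + 3 = 26.
Level 26 exceeds the maximum of 25; capped at 25.
Final offense level: 25.
Criminal history: 12 prior points → Category Extensive (12+).
Level 25 falls in the 21-25 band.
Grid: Level 21-25 × Category Extensive = 56-61 months.

56-61 months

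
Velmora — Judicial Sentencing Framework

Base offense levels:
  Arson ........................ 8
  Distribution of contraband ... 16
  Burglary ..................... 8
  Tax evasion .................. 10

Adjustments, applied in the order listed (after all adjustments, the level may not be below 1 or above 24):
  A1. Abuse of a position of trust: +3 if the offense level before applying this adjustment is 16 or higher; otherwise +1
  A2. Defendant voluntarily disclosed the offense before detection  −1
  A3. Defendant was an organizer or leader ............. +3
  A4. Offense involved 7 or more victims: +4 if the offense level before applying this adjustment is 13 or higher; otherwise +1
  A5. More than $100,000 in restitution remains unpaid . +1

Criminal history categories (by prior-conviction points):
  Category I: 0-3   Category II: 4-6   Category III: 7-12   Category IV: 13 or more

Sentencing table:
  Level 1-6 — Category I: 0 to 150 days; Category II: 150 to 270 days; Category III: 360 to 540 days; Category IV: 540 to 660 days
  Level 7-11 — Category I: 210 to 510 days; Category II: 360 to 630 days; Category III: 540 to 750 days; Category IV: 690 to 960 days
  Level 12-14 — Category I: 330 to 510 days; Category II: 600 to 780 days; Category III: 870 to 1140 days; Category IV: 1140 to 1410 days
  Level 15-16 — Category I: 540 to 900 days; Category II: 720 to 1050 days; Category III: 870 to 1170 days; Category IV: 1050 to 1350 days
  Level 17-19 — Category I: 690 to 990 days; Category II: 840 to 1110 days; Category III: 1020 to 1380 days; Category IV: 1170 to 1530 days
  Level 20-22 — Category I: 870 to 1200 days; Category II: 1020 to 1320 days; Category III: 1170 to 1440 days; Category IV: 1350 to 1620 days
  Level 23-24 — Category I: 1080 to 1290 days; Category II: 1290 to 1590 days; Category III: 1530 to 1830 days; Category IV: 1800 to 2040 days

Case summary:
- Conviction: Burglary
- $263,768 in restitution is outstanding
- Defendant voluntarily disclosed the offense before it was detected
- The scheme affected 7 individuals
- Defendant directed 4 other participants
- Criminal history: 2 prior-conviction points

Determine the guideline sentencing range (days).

Base offense level for burglary: 8.
A2 applies: 8 − 1 = 7.
A3 applies: 7 + 3 = 10.
A4 applies (level before this adjustment is 10 < 13, so +1): 10 + 1 = 11.
A5 applies: 11 + 1 = 12.
Final offense level: 12.
Criminal history: 2 prior points → Category I (0-3).
Level 12 falls in the 12-14 band.
Grid: Level 12-14 × Category I = 330-510 days.

330-510 days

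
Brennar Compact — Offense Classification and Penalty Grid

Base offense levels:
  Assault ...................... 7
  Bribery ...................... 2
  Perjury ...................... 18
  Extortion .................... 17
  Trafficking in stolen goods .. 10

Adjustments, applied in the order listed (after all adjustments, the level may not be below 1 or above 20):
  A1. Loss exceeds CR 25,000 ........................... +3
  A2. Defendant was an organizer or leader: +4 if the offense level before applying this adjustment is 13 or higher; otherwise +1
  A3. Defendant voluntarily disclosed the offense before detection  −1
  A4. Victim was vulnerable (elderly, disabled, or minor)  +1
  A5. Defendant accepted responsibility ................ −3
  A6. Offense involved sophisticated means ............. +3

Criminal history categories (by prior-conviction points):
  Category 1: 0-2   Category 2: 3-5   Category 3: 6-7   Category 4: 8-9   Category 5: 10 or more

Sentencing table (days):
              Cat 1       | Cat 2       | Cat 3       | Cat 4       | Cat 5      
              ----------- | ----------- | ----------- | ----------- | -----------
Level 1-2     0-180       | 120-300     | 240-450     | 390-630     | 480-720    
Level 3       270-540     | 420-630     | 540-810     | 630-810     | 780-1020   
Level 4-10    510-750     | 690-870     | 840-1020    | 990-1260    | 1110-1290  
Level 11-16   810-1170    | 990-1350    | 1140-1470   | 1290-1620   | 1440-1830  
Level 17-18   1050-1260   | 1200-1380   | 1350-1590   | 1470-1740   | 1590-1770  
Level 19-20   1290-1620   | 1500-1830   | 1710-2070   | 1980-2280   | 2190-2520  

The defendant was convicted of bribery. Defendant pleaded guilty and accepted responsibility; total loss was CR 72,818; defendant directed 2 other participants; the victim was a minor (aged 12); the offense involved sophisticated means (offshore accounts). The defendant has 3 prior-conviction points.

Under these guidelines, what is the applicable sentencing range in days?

Base offense level for bribery: 2.
A1 applies: 2 + 3 = 5.
A2 applies (level before this adjustment is 5 < 13, so +1): 5 + 1 = 6.
A4 applies: 6 + 1 = 7.
A5 applies: 7 − 3 = 4.
A6 applies: 4 + 3 = 7.
Final offense level: 7.
Criminal history: 3 prior points → Category 2 (3-5).
Level 7 falls in the 4-10 band.
Grid: Level 4-10 × Category 2 = 690-870 days.

690-870 days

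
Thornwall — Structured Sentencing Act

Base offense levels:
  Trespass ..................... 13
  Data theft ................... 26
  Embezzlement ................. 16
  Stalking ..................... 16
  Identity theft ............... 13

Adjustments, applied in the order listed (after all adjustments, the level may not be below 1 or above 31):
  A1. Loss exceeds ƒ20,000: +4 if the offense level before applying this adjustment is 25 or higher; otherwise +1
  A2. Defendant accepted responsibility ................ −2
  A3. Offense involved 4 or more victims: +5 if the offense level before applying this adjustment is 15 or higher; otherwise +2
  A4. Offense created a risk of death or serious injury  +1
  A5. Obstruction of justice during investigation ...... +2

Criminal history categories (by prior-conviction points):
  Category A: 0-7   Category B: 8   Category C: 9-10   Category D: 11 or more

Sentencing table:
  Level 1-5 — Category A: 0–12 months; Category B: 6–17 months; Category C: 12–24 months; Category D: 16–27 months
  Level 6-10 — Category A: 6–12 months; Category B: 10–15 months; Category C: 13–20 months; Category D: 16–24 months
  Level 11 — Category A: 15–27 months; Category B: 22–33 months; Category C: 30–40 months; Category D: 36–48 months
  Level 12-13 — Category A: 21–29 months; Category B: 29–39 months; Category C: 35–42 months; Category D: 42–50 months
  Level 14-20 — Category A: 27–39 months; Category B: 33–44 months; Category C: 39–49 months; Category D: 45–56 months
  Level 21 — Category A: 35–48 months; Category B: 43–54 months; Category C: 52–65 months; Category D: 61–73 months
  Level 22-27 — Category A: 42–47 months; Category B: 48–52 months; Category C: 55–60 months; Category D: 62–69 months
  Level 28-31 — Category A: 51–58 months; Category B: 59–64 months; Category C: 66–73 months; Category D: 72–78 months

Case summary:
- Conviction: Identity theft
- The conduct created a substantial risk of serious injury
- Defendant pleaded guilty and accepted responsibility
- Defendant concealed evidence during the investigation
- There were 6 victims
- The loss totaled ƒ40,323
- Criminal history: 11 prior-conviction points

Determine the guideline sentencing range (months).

45-56 months

Base offense level for identity theft: 13.
A1 applies (level before this adjustment is 13 < 25, so +1): 13 + 1 = 14.
A2 applies: 14 − 2 = 12.
A3 applies (level before this adjustment is 12 < 15, so +2): 12 + 2 = 14.
A4 applies: 14 + 1 = 15.
A5 applies: 15 + 2 = 17.
Final offense level: 17.
Criminal history: 11 prior points → Category D (11+).
Level 17 falls in the 14-20 band.
Grid: Level 14-20 × Category D = 45-56 months.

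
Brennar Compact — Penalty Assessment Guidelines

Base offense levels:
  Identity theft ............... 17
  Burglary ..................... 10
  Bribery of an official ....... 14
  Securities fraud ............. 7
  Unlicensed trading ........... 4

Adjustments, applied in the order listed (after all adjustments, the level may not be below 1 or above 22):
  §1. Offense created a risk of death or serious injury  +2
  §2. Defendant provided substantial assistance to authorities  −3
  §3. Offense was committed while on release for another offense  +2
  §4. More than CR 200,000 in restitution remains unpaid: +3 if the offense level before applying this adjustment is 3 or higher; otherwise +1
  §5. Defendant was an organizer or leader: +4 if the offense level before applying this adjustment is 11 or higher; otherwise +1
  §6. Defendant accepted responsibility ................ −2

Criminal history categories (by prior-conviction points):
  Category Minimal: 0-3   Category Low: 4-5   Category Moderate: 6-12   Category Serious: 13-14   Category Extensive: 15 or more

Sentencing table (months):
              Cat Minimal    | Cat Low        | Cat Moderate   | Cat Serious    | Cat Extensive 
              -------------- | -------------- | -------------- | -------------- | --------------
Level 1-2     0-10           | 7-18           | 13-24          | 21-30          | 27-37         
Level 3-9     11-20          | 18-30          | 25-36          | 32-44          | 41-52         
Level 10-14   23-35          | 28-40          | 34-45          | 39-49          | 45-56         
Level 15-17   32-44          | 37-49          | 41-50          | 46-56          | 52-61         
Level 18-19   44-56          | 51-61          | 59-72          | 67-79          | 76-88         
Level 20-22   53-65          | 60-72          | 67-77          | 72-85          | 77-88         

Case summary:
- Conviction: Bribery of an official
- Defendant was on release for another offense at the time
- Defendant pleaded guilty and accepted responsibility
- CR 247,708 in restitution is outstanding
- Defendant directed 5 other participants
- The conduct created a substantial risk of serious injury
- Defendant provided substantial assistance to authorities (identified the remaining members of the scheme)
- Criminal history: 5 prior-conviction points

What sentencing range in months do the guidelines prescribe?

Base offense level for bribery of an official: 14.
§1 applies: 14 + 2 = 16.
§2 applies: 16 − 3 = 13.
§3 applies: 13 + 2 = 15.
§4 applies (level before this adjustment is 15 ≥ 3, so +3): 15 + 3 = 18.
§5 applies (level before this adjustment is 18 ≥ 11, so +4): 18 + 4 = 22.
§6 applies: 22 − 2 = 20.
Final offense level: 20.
Criminal history: 5 prior points → Category Low (4-5).
Level 20 falls in the 20-22 band.
Grid: Level 20-22 × Category Low = 60-72 months.

60-72 months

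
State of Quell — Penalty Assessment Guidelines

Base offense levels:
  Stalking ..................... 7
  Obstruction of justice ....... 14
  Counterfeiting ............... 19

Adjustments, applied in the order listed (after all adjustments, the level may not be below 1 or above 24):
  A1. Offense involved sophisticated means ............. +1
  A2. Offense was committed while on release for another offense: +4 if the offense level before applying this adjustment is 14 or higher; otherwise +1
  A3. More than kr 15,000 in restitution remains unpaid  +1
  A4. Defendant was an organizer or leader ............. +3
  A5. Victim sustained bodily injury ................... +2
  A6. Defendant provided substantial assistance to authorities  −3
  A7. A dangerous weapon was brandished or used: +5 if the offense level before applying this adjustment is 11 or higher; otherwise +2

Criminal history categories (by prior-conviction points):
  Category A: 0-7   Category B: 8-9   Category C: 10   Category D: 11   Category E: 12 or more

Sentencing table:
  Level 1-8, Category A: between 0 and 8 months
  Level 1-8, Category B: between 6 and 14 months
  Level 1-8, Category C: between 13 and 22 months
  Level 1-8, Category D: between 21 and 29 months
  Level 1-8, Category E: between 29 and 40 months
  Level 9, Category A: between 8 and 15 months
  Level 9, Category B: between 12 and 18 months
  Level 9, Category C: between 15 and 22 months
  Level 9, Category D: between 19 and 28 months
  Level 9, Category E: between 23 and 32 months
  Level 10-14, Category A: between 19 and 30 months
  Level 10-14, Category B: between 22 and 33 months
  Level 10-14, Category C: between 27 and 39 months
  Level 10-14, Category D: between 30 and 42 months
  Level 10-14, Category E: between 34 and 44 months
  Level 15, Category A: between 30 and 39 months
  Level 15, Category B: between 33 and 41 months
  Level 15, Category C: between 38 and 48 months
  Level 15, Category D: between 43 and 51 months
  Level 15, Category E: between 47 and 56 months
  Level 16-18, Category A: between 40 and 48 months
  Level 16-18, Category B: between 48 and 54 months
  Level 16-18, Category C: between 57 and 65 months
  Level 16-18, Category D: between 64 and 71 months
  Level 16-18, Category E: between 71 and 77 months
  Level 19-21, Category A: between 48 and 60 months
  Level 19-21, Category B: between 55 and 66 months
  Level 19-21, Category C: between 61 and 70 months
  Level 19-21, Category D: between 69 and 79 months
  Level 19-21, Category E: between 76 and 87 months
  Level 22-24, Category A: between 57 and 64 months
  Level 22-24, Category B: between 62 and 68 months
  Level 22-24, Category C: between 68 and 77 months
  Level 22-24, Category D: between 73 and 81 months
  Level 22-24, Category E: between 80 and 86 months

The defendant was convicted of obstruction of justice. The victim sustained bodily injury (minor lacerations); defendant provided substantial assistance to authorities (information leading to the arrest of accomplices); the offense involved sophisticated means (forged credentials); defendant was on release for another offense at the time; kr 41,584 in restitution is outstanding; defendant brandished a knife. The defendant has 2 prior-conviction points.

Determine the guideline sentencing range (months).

57-64 months

Base offense level for obstruction of justice: 14.
A1 applies: 14 + 1 = 15.
A2 applies (level before this adjustment is 15 ≥ 14, so +4): 15 + 4 = 19.
A3 applies: 19 + 1 = 20.
A5 applies: 20 + 2 = 22.
A6 applies: 22 − 3 = 19.
A7 applies (level before this adjustment is 19 ≥ 11, so +5): 19 + 5 = 24.
Final offense level: 24.
Criminal history: 2 prior points → Category A (0-7).
Level 24 falls in the 22-24 band.
Grid: Level 22-24 × Category A = 57-64 months.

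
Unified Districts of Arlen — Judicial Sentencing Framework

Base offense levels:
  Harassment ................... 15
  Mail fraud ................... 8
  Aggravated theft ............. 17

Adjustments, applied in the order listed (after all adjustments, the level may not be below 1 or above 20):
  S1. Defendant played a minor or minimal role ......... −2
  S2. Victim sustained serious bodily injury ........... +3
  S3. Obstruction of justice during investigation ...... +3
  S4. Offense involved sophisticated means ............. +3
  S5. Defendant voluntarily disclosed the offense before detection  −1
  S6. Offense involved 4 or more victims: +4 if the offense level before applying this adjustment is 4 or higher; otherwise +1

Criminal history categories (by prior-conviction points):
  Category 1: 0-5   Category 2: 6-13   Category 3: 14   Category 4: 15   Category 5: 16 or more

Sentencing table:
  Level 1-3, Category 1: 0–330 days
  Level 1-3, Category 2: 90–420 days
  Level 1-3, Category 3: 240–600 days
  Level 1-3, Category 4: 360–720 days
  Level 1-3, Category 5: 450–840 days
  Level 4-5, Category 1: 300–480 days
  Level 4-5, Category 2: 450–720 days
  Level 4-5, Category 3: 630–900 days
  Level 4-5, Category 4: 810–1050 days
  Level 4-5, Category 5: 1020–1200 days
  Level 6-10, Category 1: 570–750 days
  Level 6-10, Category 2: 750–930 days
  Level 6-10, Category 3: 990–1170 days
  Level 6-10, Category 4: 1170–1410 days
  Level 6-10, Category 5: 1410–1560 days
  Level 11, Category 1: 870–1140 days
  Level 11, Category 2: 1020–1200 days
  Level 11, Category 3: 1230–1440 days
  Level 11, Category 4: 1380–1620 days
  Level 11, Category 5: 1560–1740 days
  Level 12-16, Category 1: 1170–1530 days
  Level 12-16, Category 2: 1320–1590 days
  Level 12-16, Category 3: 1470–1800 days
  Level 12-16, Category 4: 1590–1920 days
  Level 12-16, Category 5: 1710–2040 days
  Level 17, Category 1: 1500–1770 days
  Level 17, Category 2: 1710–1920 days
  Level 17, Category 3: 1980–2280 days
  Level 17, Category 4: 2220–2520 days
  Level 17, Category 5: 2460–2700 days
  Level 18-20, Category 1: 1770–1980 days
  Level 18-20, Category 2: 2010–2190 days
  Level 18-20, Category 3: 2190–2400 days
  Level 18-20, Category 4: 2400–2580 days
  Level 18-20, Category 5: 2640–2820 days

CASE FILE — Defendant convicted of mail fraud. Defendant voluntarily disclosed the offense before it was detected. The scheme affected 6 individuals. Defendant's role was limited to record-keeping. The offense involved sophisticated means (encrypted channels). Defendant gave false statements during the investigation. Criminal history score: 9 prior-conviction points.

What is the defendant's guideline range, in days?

Base offense level for mail fraud: 8.
S1 applies: 8 − 2 = 6.
S2 does not apply.
S3 applies: 6 + 3 = 9.
S4 applies: 9 + 3 = 12.
S5 applies: 12 − 1 = 11.
S6 applies (level before this adjustment is 11 ≥ 4, so +4): 11 + 4 = 15.
Final offense level: 15.
Criminal history: 9 prior points → Category 2 (6-13).
Level 15 falls in the 12-16 band.
Grid: Level 12-16 × Category 2 = 1320-1590 days.

1320-1590 days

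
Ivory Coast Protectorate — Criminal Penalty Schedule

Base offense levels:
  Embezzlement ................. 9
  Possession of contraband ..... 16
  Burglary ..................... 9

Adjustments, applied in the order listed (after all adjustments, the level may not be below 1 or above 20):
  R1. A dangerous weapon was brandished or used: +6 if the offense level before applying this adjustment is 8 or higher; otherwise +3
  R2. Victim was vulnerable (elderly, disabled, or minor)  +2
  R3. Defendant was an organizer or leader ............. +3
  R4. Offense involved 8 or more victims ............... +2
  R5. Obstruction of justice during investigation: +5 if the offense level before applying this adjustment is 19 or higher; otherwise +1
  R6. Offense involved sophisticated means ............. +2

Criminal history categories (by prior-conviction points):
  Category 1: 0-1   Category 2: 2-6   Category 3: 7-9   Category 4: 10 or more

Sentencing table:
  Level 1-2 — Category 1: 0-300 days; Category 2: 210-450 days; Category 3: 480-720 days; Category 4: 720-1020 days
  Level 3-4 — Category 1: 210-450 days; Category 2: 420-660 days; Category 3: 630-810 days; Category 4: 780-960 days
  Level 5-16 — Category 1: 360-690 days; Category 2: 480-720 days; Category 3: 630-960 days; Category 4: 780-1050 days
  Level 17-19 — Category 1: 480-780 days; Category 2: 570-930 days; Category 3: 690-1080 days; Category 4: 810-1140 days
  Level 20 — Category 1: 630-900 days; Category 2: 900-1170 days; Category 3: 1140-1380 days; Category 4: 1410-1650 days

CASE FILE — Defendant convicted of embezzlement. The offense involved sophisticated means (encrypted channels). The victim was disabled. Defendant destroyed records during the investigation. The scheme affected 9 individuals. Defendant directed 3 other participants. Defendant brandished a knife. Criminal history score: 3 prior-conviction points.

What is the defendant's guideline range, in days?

900-1170 days

Base offense level for embezzlement: 9.
R1 applies (level before this adjustment is 9 ≥ 8, so +6): 9 + 6 = 15.
R2 applies: 15 + 2 = 17.
R3 applies: 17 + 3 = 20.
R4 applies: 20 + 2 = 22.
R5 applies (level before this adjustment is 22 ≥ 19, so +5): 22 + 5 = 27.
R6 applies: 27 + 2 = 29.
Level 29 exceeds the maximum of 20; capped at 20.
Final offense level: 20.
Criminal history: 3 prior points → Category 2 (2-6).
Level 20 falls in the 20 band.
Grid: Level 20 × Category 2 = 900-1170 days.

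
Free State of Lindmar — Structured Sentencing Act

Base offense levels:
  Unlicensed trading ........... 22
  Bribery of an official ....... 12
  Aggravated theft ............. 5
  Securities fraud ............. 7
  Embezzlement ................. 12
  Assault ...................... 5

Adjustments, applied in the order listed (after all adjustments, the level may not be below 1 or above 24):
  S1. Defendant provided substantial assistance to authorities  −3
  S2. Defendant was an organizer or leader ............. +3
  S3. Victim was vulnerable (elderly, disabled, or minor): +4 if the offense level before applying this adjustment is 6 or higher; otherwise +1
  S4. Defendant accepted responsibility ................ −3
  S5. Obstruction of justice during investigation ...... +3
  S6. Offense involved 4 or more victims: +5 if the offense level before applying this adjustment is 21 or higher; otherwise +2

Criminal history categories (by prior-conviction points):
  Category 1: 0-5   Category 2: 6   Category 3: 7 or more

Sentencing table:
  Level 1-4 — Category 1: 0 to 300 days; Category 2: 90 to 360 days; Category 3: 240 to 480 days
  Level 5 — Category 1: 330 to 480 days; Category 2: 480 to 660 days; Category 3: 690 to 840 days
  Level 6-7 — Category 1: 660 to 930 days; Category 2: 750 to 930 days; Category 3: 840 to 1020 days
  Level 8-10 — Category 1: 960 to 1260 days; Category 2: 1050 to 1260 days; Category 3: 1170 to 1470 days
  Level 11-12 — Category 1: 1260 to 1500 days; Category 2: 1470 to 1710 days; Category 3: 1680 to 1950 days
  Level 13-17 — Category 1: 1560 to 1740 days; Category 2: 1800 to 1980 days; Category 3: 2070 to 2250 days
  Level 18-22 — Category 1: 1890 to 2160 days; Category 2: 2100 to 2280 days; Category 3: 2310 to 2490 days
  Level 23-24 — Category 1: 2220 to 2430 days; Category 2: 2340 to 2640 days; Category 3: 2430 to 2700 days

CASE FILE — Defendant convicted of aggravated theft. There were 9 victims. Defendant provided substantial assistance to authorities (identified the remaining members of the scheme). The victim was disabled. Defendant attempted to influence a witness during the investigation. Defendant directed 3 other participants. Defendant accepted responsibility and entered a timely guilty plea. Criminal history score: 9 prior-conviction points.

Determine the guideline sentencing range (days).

Base offense level for aggravated theft: 5.
S1 applies: 5 − 3 = 2.
S2 applies: 2 + 3 = 5.
S3 applies (level before this adjustment is 5 < 6, so +1): 5 + 1 = 6.
S4 applies: 6 − 3 = 3.
S5 applies: 3 + 3 = 6.
S6 applies (level before this adjustment is 6 < 21, so +2): 6 + 2 = 8.
Final offense level: 8.
Criminal history: 9 prior points → Category 3 (7+).
Level 8 falls in the 8-10 band.
Grid: Level 8-10 × Category 3 = 1170-1470 days.

1170-1470 days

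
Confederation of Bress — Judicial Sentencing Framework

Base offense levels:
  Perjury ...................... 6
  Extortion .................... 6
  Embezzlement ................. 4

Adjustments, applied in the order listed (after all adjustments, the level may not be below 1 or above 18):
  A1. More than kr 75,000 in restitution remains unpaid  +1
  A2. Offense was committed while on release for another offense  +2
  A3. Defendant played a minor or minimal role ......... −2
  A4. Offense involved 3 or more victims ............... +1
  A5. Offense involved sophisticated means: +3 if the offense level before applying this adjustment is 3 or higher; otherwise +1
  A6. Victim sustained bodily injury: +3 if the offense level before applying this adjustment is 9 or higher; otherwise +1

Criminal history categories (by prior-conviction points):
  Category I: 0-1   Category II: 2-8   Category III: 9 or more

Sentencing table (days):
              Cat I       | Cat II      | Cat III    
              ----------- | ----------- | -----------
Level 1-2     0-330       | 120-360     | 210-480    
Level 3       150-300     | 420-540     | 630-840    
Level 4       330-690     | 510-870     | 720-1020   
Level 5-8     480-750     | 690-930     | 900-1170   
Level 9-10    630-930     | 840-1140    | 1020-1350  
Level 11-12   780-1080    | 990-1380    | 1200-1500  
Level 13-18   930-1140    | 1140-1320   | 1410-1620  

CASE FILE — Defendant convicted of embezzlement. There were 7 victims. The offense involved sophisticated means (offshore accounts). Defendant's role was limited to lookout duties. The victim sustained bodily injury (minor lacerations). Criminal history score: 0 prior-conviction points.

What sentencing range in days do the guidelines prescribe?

Base offense level for embezzlement: 4.
A3 applies: 4 − 2 = 2.
A4 applies: 2 + 1 = 3.
A5 applies (level before this adjustment is 3 ≥ 3, so +3): 3 + 3 = 6.
A6 applies (level before this adjustment is 6 < 9, so +1): 6 + 1 = 7.
Final offense level: 7.
Criminal history: 0 prior points → Category I (0-1).
Level 7 falls in the 5-8 band.
Grid: Level 5-8 × Category I = 480-750 days.

480-750 days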